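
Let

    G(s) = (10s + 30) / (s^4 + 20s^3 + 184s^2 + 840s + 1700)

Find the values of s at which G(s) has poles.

s = -5 + 3j, -5 - 3j, -5 + 5j, -5 - 5j

The poles are the roots of the denominator s^4 + 20s^3 + 184s^2 + 840s + 1700 = 0.
No real roots exist; factor into two real quadratics: (s^2 + 10s + 34)(s^2 + 10s + 50) = 0.
Each quadratic gives a conjugate pair via the quadratic formula.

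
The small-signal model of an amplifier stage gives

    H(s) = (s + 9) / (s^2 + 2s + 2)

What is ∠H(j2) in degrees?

At s = j2: numerator = 9 + j2, denominator = -2 + j4.
∠H = ∠num − ∠den = 12.529° − (116.57°) = -104.0°.

∠H(j2) ≈ -104.0°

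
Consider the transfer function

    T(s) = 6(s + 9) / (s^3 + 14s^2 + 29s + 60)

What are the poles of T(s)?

s = -1 ± 2j, -12

The poles are the roots of the denominator s^3 + 14s^2 + 29s + 60 = 0.
Trying s = -12: the polynomial evaluates to 0, so (s + 12) is a factor.
Dividing out leaves s^2 + 2s + 5 = 0.
The quadratic formula then gives s = -1 ± 2j.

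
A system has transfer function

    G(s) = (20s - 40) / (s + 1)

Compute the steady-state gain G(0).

G(0) = -40

Set s = 0: G(0) = (-40) / (1) = -40.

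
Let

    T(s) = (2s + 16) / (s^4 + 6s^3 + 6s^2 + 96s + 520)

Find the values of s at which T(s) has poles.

The poles are the roots of the denominator s^4 + 6s^3 + 6s^2 + 96s + 520 = 0.
No real roots exist; factor into two real quadratics: (s^2 - 4s + 20)(s^2 + 10s + 26) = 0.
Each quadratic gives a conjugate pair via the quadratic formula.

s = 2 ± 4j, -5 ± j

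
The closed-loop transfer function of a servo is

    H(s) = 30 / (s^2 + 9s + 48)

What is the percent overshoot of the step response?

Comparing s^2 + 9s + 48 to s^2 + 2ζωₙs + ωₙ²: ωₙ = √48 ≈ 6.928 rad/s and ζ = 9/(2·√48) ≈ 0.6495.
%OS = 100·exp(−πζ/√(1−ζ²)) = 100·exp(−π·0.6495/√(1−0.6495²)) ≈ 6.83%.

%OS ≈ 6.83%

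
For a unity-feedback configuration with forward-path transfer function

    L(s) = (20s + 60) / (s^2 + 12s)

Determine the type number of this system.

Type 1

Factor s from the denominator: s^2 + 12s = s·(s + 12).
There is 1 pole at the origin, so the system is Type 1.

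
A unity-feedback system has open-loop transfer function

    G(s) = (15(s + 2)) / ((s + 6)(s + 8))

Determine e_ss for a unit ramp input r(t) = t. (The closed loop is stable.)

G(s) has no poles at the origin.
This is a Type 0 system; Kv = lim_{s→0} s·G(s) = 0, so the steady-state error for a ramp input is infinite.

e_ss = ∞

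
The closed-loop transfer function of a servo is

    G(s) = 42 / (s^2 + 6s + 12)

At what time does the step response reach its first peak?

Comparing s^2 + 6s + 12 to s^2 + 2ζωₙs + ωₙ²: ωₙ = √12 ≈ 3.464 rad/s and ζ = 6/(2·√12) ≈ 0.8660.
ζωₙ = 6/2 = 3, so ω_d = ωₙ√(1−ζ²) = √(ωₙ² − (ζωₙ)²) = √(12 − 3²) = √3 ≈ 1.732 rad/s.
t_p = π/ω_d = π/1.732 ≈ 1.814 s.

t_p ≈ 1.814 s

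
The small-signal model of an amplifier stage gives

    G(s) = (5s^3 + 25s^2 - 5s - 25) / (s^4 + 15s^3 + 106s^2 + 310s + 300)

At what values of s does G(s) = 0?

s = 1, -1, -5

Set the numerator to zero: 5s^3 + 25s^2 - 5s - 25 = 0, i.e. 5·(s^3 + 5s^2 - s - 5) = 0.
Factoring: (s - 1)(s + 1)(s + 5) = 0.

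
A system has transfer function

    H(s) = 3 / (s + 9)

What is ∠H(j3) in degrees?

At s = j3: numerator = 3, denominator = 9 + j3.
∠H = ∠num − ∠den = 0° − (18.435°) = -18.43°.

∠H(j3) ≈ -18.43°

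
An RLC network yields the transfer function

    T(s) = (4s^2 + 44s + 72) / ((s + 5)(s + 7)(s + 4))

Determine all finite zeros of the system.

s = -9, -2

Set the numerator to zero: 4s^2 + 44s + 72 = 0, i.e. 4·(s^2 + 11s + 18) = 0.
Factoring: (s + 9)(s + 2) = 0.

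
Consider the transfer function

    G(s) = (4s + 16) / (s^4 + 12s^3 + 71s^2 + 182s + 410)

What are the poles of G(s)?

s = -5 + 4j, -5 - 4j, -1 + 3j, -1 - 3j

The poles are the roots of the denominator s^4 + 12s^3 + 71s^2 + 182s + 410 = 0.
No real roots exist; factor into two real quadratics: (s^2 + 10s + 41)(s^2 + 2s + 10) = 0.
Each quadratic gives a conjugate pair via the quadratic formula.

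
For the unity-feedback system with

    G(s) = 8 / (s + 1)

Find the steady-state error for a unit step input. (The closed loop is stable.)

G(s) has no poles at the origin.
This is a Type 0 system. Kp = lim_{s→0} G(s) = 8/1.
e_ss = 1/(1 + Kp) = 1/(1 + 8) = 1/9 ≈ 0.1111.

e_ss = 0.1111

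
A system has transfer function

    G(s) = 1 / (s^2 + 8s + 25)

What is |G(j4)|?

|G(j4)| ≈ 0.03008

Substitute s = j4: numerator = 1, denominator = 9 + j32.
|G(j4)| = |1| / |9 + j32| = 1 / 33.242 ≈ 0.03008.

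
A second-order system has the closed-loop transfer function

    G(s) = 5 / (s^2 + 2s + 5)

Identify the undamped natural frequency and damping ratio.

ωₙ ≈ 2.236 rad/s, ζ ≈ 0.4472

Compare the denominator to the standard form s^2 + 2ζωₙs + ωₙ².
ωₙ² = 5, so ωₙ = √5 ≈ 2.236 rad/s.
2ζωₙ = 2, so ζ = 2/(2·√5) ≈ 0.4472.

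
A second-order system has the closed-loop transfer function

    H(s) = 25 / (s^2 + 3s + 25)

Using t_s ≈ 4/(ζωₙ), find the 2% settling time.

t_s ≈ 2.667 s

Comparing s^2 + 3s + 25 to s^2 + 2ζωₙs + ωₙ²: ωₙ = 5 rad/s and ζ = 3/(2·5) = 0.3.
ζωₙ = 3/2 = 1.5, so t_s ≈ 4/(ζωₙ) = 4/1.5 ≈ 2.667 s.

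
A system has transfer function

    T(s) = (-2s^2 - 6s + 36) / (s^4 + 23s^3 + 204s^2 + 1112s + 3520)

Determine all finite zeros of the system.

s = 3, -6

Set the numerator to zero: -2s^2 - 6s + 36 = 0, i.e. -2·(s^2 + 3s - 18) = 0.
Factoring: (s - 3)(s + 6) = 0.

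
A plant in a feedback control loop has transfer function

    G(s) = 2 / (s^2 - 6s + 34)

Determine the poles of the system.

s = 3 + 5j, 3 - 5j

The poles are the roots of the denominator s^2 - 6s + 34 = 0.
Using the quadratic formula: s = (6 ± √(-100))/2 = 3 ± 5j.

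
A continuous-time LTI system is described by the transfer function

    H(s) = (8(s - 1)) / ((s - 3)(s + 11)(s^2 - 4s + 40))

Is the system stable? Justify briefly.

unstable

The poles can be read from the denominator factors: s = 3, -11, 2 + 6j, 2 - 6j.
Since the pole(s) at s = 3, 2 + 6j, 2 - 6j lie in the right half-plane, the system is unstable.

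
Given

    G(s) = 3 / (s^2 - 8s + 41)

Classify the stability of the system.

unstable

The denominator s^2 - 8s + 41 factors as (s^2 - 8s + 41), giving poles at s = 4 ± 5j.
Since the pole(s) at s = 4 + 5j, 4 - 5j lie in the right half-plane, the system is unstable.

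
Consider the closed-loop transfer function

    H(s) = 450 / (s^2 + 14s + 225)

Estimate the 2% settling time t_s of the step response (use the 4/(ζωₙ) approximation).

Comparing s^2 + 14s + 225 to s^2 + 2ζωₙs + ωₙ²: ωₙ = 15 rad/s and ζ = 14/(2·15) ≈ 0.4667.
ζωₙ = 14/2 = 7, so t_s ≈ 4/(ζωₙ) = 4/7 ≈ 0.5714 s.

t_s ≈ 0.5714 s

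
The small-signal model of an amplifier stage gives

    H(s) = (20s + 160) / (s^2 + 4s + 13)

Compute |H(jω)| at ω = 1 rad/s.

Substitute s = j1: numerator = 160 + j20, denominator = 12 + j4.
|H(j1)| = |160 + j20| / |12 + j4| = 161.25 / 12.649 ≈ 12.75.

|H(j1)| ≈ 12.75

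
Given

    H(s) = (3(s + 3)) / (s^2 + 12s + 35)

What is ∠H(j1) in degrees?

∠H(j1) ≈ -1.005°

At s = j1: numerator = 9 + j3, denominator = 34 + j12.
∠H = ∠num − ∠den = 18.435° − (19.440°) = -1.005°.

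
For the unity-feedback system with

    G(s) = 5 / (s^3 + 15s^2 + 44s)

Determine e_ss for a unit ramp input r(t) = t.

e_ss = 8.800

G(s) has one pole at the origin.
This is a Type 1 system. Kv = lim_{s→0} s·G(s) = 5/44.
e_ss = 1/Kv = 1/(5/44) = 44/5 ≈ 8.800.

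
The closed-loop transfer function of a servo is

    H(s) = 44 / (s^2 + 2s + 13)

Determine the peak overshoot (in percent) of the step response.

Comparing s^2 + 2s + 13 to s^2 + 2ζωₙs + ωₙ²: ωₙ = √13 ≈ 3.606 rad/s and ζ = 2/(2·√13) ≈ 0.2774.
%OS = 100·exp(−πζ/√(1−ζ²)) = 100·exp(−π·0.2774/√(1−0.2774²)) ≈ 40.4%.

%OS ≈ 40.4%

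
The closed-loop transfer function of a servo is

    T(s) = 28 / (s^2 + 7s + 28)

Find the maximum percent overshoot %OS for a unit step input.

%OS ≈ 6.26%

Comparing s^2 + 7s + 28 to s^2 + 2ζωₙs + ωₙ²: ωₙ = √28 ≈ 5.292 rad/s and ζ = 7/(2·√28) ≈ 0.6614.
%OS = 100·exp(−πζ/√(1−ζ²)) = 100·exp(−π·0.6614/√(1−0.6614²)) ≈ 6.26%.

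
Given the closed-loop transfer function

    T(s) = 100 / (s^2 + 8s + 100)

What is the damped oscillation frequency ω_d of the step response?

Comparing s^2 + 8s + 100 to s^2 + 2ζωₙs + ωₙ²: ωₙ = 10 rad/s and ζ = 8/(2·10) = 0.4.
ζωₙ = 8/2 = 4, so ω_d = ωₙ√(1−ζ²) = √(ωₙ² − (ζωₙ)²) = √(100 − 4²) = √84 ≈ 9.165 rad/s.

ω_d ≈ 9.165 rad/s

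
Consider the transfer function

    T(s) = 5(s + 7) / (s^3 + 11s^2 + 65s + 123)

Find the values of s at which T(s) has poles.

s = -4 ± 5j, -3

The poles are the roots of the denominator s^3 + 11s^2 + 65s + 123 = 0.
Trying s = -3: the polynomial evaluates to 0, so (s + 3) is a factor.
Dividing out leaves s^2 + 8s + 41 = 0.
The quadratic formula then gives s = -4 ± 5j.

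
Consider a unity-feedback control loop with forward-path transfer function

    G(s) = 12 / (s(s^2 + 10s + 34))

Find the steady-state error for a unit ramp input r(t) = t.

e_ss = 2.833

G(s) has one pole at the origin.
This is a Type 1 system. Kv = lim_{s→0} s·G(s) = 12/34 = 6/17.
e_ss = 1/Kv = 1/(6/17) = 17/6 ≈ 2.833.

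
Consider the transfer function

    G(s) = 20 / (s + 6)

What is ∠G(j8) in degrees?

At s = j8: numerator = 20, denominator = 6 + j8.
∠G = ∠num − ∠den = 0° − (53.130°) = -53.13°.

∠G(j8) ≈ -53.13°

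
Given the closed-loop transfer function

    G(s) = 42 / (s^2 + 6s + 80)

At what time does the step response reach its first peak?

Comparing s^2 + 6s + 80 to s^2 + 2ζωₙs + ωₙ²: ωₙ = √80 ≈ 8.944 rad/s and ζ = 6/(2·√80) ≈ 0.3354.
ζωₙ = 6/2 = 3, so ω_d = ωₙ√(1−ζ²) = √(ωₙ² − (ζωₙ)²) = √(80 − 3²) = √71 ≈ 8.426 rad/s.
t_p = π/ω_d = π/8.426 ≈ 0.3728 s.

t_p ≈ 0.3728 s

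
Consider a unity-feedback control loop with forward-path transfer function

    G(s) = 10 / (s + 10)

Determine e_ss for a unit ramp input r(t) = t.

G(s) has no poles at the origin.
This is a Type 0 system; Kv = lim_{s→0} s·G(s) = 0, so the steady-state error for a ramp input is infinite.

e_ss = ∞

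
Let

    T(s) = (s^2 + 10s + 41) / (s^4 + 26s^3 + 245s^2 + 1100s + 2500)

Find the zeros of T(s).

s = -5 + 4j, -5 - 4j

Set the numerator to zero: s^2 + 10s + 41 = 0.
Factoring: (s^2 + 10s + 41) = 0.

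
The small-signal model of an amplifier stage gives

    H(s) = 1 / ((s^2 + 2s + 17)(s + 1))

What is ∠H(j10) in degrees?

At s = j10: numerator = 1, denominator = -283 - j810.
∠H = ∠num − ∠den = 0° − (-109.26°) = 109.3°.

∠H(j10) ≈ 109.3°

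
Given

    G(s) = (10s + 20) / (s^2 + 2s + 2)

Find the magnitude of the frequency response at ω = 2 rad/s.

|G(j2)| ≈ 6.325

Substitute s = j2: numerator = 20 + j20, denominator = -2 + j4.
|G(j2)| = |20 + j20| / |-2 + j4| = 28.284 / 4.4721 ≈ 6.325.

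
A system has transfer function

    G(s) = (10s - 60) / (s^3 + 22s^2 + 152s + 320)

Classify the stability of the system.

The denominator s^3 + 22s^2 + 152s + 320 factors as (s + 10)(s + 8)(s + 4), giving poles at s = -10, -8, -4.
Since all poles lie strictly in the left half-plane, the system is stable.

stable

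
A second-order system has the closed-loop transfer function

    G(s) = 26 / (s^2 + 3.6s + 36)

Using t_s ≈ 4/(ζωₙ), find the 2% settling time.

Comparing s^2 + 3.6s + 36 to s^2 + 2ζωₙs + ωₙ²: ωₙ = 6 rad/s and ζ = 3.6/(2·6) = 0.3.
ζωₙ = 3.6/2 = 1.8, so t_s ≈ 4/(ζωₙ) = 4/1.8 ≈ 2.222 s.

t_s ≈ 2.222 s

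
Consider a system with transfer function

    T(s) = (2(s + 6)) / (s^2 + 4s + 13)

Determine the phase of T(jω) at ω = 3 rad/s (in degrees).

∠T(j3) ≈ -45°

At s = j3: numerator = 12 + j6, denominator = 4 + j12.
∠T = ∠num − ∠den = 26.565° − (71.565°) = -45°.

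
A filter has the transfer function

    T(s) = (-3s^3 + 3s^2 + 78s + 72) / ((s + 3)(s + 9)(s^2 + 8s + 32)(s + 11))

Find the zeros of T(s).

s = 6, -4, -1

Set the numerator to zero: -3s^3 + 3s^2 + 78s + 72 = 0, i.e. -3·(s^3 - s^2 - 26s - 24) = 0.
Factoring: (s - 6)(s + 4)(s + 1) = 0.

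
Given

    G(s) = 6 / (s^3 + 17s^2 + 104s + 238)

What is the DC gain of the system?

Set s = 0: G(0) = (6) / (238) = 3/119.

G(0) = 3/119 ≈ 0.02521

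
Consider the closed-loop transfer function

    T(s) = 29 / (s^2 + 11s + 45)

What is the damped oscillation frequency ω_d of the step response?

Comparing s^2 + 11s + 45 to s^2 + 2ζωₙs + ωₙ²: ωₙ = √45 ≈ 6.708 rad/s and ζ = 11/(2·√45) ≈ 0.8199.
ζωₙ = 11/2 = 5.5, so ω_d = ωₙ√(1−ζ²) = √(ωₙ² − (ζωₙ)²) = √(45 − 5.5²) = √14.75 ≈ 3.841 rad/s.

ω_d ≈ 3.841 rad/s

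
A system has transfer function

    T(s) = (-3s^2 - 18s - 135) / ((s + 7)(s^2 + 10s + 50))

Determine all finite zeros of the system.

Set the numerator to zero: -3s^2 - 18s - 135 = 0, i.e. -3·(s^2 + 6s + 45) = 0.
Factoring: (s^2 + 6s + 45) = 0.

s = -3 + 6j, -3 - 6j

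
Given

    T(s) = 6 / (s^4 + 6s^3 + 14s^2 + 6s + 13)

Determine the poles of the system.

s = j, -j, -3 + 2j, -3 - 2j

The poles are the roots of the denominator s^4 + 6s^3 + 14s^2 + 6s + 13 = 0.
No real roots exist; factor into two real quadratics: (s^2 + 1)(s^2 + 6s + 13) = 0.
Each quadratic gives a conjugate pair via the quadratic formula.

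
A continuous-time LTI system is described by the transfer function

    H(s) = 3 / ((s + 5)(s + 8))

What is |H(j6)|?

|H(j6)| ≈ 0.03841

Substitute s = j6: numerator = 3, denominator = 4 + j78.
|H(j6)| = |3| / |4 + j78| = 3 / 78.102 ≈ 0.03841.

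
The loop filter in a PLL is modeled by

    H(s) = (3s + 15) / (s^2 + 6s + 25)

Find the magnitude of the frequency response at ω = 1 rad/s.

|H(j1)| ≈ 0.6183

Substitute s = j1: numerator = 15 + j3, denominator = 24 + j6.
|H(j1)| = |15 + j3| / |24 + j6| = 15.297 / 24.739 ≈ 0.6183.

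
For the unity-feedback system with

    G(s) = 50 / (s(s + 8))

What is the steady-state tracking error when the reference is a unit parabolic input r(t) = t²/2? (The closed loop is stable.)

G(s) has one pole at the origin.
This is a Type 1 system; Ka = lim_{s→0} s^2·G(s) = 0, so the steady-state error for a parabola input is infinite.

e_ss = ∞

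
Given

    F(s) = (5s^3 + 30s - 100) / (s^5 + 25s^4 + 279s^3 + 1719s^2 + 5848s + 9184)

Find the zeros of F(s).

Set the numerator to zero: 5s^3 + 30s - 100 = 0, i.e. 5·(s^3 + 6s - 20) = 0.
Factoring: (s - 2)(s^2 + 2s + 10) = 0.

s = 2, -1 ± 3j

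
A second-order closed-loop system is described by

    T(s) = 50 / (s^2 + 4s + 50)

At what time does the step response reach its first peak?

Comparing s^2 + 4s + 50 to s^2 + 2ζωₙs + ωₙ²: ωₙ = √50 ≈ 7.071 rad/s and ζ = 4/(2·√50) ≈ 0.2828.
ζωₙ = 4/2 = 2, so ω_d = ωₙ√(1−ζ²) = √(ωₙ² − (ζωₙ)²) = √(50 − 2²) = √46 ≈ 6.782 rad/s.
t_p = π/ω_d = π/6.782 ≈ 0.4632 s.

t_p ≈ 0.4632 s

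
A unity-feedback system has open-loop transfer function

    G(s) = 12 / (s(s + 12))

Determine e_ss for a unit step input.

e_ss = 0

G(s) has one pole at the origin.
This is a Type 1 system; for a step input the steady-state error is zero.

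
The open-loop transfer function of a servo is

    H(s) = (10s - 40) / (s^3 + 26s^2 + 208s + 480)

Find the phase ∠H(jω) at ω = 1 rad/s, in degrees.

∠H(j1) ≈ 141.5°

At s = j1: numerator = -40 + j10, denominator = 454 + j207.
∠H = ∠num − ∠den = 165.96° − (24.510°) = 141.5°.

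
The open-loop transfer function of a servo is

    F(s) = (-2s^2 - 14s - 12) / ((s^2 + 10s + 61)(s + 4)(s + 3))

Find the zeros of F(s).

s = -6, -1

Set the numerator to zero: -2s^2 - 14s - 12 = 0, i.e. -2·(s^2 + 7s + 6) = 0.
Factoring: (s + 6)(s + 1) = 0.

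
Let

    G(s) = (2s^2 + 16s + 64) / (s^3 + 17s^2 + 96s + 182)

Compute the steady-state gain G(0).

G(0) = 32/91 ≈ 0.3516

Set s = 0: G(0) = (64) / (182) = 32/91.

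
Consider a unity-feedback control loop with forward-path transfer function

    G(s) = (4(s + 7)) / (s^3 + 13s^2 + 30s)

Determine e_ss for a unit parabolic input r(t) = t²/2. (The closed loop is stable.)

e_ss = ∞

G(s) has one pole at the origin.
This is a Type 1 system; Ka = lim_{s→0} s^2·G(s) = 0, so the steady-state error for a parabola input is infinite.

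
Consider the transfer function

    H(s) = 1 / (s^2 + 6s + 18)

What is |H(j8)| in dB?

Substitute s = j8: numerator = 1, denominator = -46 + j48.
|H(j8)| = |1| / |-46 + j48| = 1 / 66.483 ≈ 0.01504.
In decibels: 20·log₁₀(0.01504) ≈ -36.5 dB.

|H(j8)|_dB ≈ -36.5 dB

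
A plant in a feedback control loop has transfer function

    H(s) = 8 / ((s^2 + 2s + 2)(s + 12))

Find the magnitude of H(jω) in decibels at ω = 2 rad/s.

|H(j2)|_dB ≈ -16.7 dB

Substitute s = j2: numerator = 8, denominator = -32 + j44.
|H(j2)| = |8| / |-32 + j44| = 8 / 54.406 ≈ 0.1470.
In decibels: 20·log₁₀(0.1470) ≈ -16.7 dB.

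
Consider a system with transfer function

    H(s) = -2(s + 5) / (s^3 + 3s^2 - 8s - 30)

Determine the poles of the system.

The poles are the roots of the denominator s^3 + 3s^2 - 8s - 30 = 0.
Trying s = 3: the polynomial evaluates to 0, so (s - 3) is a factor.
Dividing out leaves s^2 + 6s + 10 = 0.
The quadratic formula then gives s = -3 ± 1j.

s = -3 ± j, 3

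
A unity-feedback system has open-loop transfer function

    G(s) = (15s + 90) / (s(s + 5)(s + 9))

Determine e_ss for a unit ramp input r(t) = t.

e_ss = 0.5000

G(s) has one pole at the origin.
This is a Type 1 system. Kv = lim_{s→0} s·G(s) = 90/45 = 2.
e_ss = 1/Kv = 1/(2) = 1/2 ≈ 0.5000.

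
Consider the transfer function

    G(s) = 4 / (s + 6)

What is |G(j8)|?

Substitute s = j8: numerator = 4, denominator = 6 + j8.
|G(j8)| = |4| / |6 + j8| = 4 / 10 = 0.4000.

|G(j8)| = 0.4000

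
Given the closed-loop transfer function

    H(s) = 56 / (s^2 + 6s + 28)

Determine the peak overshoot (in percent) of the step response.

%OS ≈ 11.5%

Comparing s^2 + 6s + 28 to s^2 + 2ζωₙs + ωₙ²: ωₙ = √28 ≈ 5.292 rad/s and ζ = 6/(2·√28) ≈ 0.5669.
%OS = 100·exp(−πζ/√(1−ζ²)) = 100·exp(−π·0.5669/√(1−0.5669²)) ≈ 11.5%.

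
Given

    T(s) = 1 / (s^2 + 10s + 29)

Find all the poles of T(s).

s = -5 + 2j, -5 - 2j

The poles are the roots of the denominator s^2 + 10s + 29 = 0.
Using the quadratic formula: s = (-10 ± √(-16))/2 = -5 ± 2j.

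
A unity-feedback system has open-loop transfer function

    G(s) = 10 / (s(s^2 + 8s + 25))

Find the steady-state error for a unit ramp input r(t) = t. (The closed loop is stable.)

e_ss = 2.500

G(s) has one pole at the origin.
This is a Type 1 system. Kv = lim_{s→0} s·G(s) = 10/25 = 2/5.
e_ss = 1/Kv = 1/(2/5) = 5/2 ≈ 2.500.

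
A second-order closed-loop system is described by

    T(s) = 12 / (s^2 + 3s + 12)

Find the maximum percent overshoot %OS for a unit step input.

%OS ≈ 22.1%

Comparing s^2 + 3s + 12 to s^2 + 2ζωₙs + ωₙ²: ωₙ = √12 ≈ 3.464 rad/s and ζ = 3/(2·√12) ≈ 0.4330.
%OS = 100·exp(−πζ/√(1−ζ²)) = 100·exp(−π·0.4330/√(1−0.4330²)) ≈ 22.1%.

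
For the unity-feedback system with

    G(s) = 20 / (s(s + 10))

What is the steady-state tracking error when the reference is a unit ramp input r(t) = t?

e_ss = 0.5000

G(s) has one pole at the origin.
This is a Type 1 system. Kv = lim_{s→0} s·G(s) = 20/10 = 2.
e_ss = 1/Kv = 1/(2) = 1/2 ≈ 0.5000.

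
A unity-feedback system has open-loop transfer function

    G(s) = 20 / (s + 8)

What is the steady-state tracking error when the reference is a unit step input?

G(s) has no poles at the origin.
This is a Type 0 system. Kp = lim_{s→0} G(s) = 20/8 = 5/2.
e_ss = 1/(1 + Kp) = 1/(1 + 5/2) = 2/7 ≈ 0.2857.

e_ss = 0.2857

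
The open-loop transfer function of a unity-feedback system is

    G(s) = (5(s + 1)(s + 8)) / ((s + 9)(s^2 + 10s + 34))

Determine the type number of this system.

The denominator has no factor of s at the origin — no free integrator — so this is a Type 0 system.

Type 0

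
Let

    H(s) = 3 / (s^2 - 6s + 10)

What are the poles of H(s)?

The poles are the roots of the denominator s^2 - 6s + 10 = 0.
Using the quadratic formula: s = (6 ± √(-4))/2 = 3 ± 1j.

s = 3 ± j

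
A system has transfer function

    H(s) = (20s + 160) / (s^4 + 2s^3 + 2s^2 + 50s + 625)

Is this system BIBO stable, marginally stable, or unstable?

unstable

The denominator s^4 + 2s^3 + 2s^2 + 50s + 625 factors as (s^2 - 6s + 25)(s^2 + 8s + 25), giving poles at s = 3 ± 4j, -4 ± 3j.
Since the pole(s) at s = 3 ± 4j lie in the right half-plane, the system is unstable.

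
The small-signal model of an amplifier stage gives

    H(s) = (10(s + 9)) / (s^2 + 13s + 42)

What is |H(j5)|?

Substitute s = j5: numerator = 90 + j50, denominator = 17 + j65.
|H(j5)| = |90 + j50| / |17 + j65| = 102.96 / 67.186 ≈ 1.532.

|H(j5)| ≈ 1.532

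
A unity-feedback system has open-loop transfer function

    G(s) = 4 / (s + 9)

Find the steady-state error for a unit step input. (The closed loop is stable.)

e_ss = 0.6923

G(s) has no poles at the origin.
This is a Type 0 system. Kp = lim_{s→0} G(s) = 4/9.
e_ss = 1/(1 + Kp) = 1/(1 + 4/9) = 9/13 ≈ 0.6923.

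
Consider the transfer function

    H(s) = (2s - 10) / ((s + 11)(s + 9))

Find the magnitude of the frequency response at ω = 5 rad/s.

Substitute s = j5: numerator = -10 + j10, denominator = 74 + j100.
|H(j5)| = |-10 + j10| / |74 + j100| = 14.142 / 124.40 ≈ 0.1137.

|H(j5)| ≈ 0.1137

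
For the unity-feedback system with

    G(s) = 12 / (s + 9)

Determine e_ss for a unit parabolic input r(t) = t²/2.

G(s) has no poles at the origin.
This is a Type 0 system; Ka = lim_{s→0} s^2·G(s) = 0, so the steady-state error for a parabola input is infinite.

e_ss = ∞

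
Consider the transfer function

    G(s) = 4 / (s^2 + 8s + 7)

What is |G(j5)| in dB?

Substitute s = j5: numerator = 4, denominator = -18 + j40.
|G(j5)| = |4| / |-18 + j40| = 4 / 43.863 ≈ 0.09119.
In decibels: 20·log₁₀(0.09119) ≈ -20.8 dB.

|G(j5)|_dB ≈ -20.8 dB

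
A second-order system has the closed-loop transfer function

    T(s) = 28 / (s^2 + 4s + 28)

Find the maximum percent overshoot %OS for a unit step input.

%OS ≈ 27.7%

Comparing s^2 + 4s + 28 to s^2 + 2ζωₙs + ωₙ²: ωₙ = √28 ≈ 5.292 rad/s and ζ = 4/(2·√28) ≈ 0.3780.
%OS = 100·exp(−πζ/√(1−ζ²)) = 100·exp(−π·0.3780/√(1−0.3780²)) ≈ 27.7%.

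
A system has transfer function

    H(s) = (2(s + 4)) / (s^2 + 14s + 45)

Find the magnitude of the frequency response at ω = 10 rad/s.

|H(j10)| ≈ 0.1432

Substitute s = j10: numerator = 8 + j20, denominator = -55 + j140.
|H(j10)| = |8 + j20| / |-55 + j140| = 21.541 / 150.42 ≈ 0.1432.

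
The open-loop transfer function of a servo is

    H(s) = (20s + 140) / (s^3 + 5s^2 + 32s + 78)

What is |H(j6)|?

Substitute s = j6: numerator = 140 + j120, denominator = -102 - j24.
|H(j6)| = |140 + j120| / |-102 - j24| = 184.39 / 104.79 ≈ 1.760.

|H(j6)| ≈ 1.760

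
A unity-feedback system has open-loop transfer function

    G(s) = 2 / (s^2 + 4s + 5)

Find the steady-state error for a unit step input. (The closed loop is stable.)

G(s) has no poles at the origin.
This is a Type 0 system. Kp = lim_{s→0} G(s) = 2/5.
e_ss = 1/(1 + Kp) = 1/(1 + 2/5) = 5/7 ≈ 0.7143.

e_ss = 0.7143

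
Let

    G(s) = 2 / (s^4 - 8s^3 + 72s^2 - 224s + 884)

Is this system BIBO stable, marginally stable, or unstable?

The denominator s^4 - 8s^3 + 72s^2 - 224s + 884 factors as (s^2 - 6s + 34)(s^2 - 2s + 26), giving poles at s = 3 ± 5j, 1 ± 5j.
Since the pole(s) at s = 3 ± 5j, 1 ± 5j lie in the right half-plane, the system is unstable.

unstable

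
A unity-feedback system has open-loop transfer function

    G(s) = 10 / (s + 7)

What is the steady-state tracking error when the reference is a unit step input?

G(s) has no poles at the origin.
This is a Type 0 system. Kp = lim_{s→0} G(s) = 10/7.
e_ss = 1/(1 + Kp) = 1/(1 + 10/7) = 7/17 ≈ 0.4118.

e_ss = 0.4118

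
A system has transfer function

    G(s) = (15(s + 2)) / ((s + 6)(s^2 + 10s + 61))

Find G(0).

At s = 0 each factor (s + a) contributes a and each (s^2 + bs + c) contributes c.
G(0) = 15·(2) / ((6) · (61)) = 30/366 = 5/61.

G(0) = 5/61 ≈ 0.08197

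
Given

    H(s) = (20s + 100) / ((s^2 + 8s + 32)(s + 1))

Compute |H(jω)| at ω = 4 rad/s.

|H(j4)| ≈ 0.8681

Substitute s = j4: numerator = 100 + j80, denominator = -112 + j96.
|H(j4)| = |100 + j80| / |-112 + j96| = 128.06 / 147.51 ≈ 0.8681.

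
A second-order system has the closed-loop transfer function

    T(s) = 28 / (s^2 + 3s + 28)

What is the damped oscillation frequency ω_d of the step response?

Comparing s^2 + 3s + 28 to s^2 + 2ζωₙs + ωₙ²: ωₙ = √28 ≈ 5.292 rad/s and ζ = 3/(2·√28) ≈ 0.2835.
ζωₙ = 3/2 = 1.5, so ω_d = ωₙ√(1−ζ²) = √(ωₙ² − (ζωₙ)²) = √(28 − 1.5²) = √25.75 ≈ 5.074 rad/s.

ω_d ≈ 5.074 rad/s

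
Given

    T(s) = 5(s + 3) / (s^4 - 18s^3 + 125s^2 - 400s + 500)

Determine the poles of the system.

The poles are the roots of the denominator s^4 - 18s^3 + 125s^2 - 400s + 500 = 0.
Trying s = 5: the polynomial evaluates to 0, so (s - 5) is a factor.
Dividing out leaves s^3 - 13s^2 + 60s - 100 = 0.
This factors further as (s^2 - 8s + 20)(s - 5) = 0.

s = 4 + 2j, 4 - 2j, 5, 5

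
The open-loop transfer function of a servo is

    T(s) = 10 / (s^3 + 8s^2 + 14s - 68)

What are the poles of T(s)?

s = -5 + 3j, -5 - 3j, 2

The poles are the roots of the denominator s^3 + 8s^2 + 14s - 68 = 0.
Trying s = 2: the polynomial evaluates to 0, so (s - 2) is a factor.
Dividing out leaves s^2 + 10s + 34 = 0.
The quadratic formula then gives s = -5 ± 3j.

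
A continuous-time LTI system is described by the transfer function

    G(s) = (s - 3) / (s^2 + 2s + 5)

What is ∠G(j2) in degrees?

∠G(j2) ≈ 70.35°

At s = j2: numerator = -3 + j2, denominator = 1 + j4.
∠G = ∠num − ∠den = 146.31° − (75.964°) = 70.35°.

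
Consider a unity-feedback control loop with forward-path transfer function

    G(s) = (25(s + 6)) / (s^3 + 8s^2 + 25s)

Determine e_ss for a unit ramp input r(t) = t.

e_ss = 0.1667

G(s) has one pole at the origin.
This is a Type 1 system. Kv = lim_{s→0} s·G(s) = 150/25 = 6.
e_ss = 1/Kv = 1/(6) = 1/6 ≈ 0.1667.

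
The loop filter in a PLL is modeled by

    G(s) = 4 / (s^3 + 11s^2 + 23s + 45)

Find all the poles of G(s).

The poles are the roots of the denominator s^3 + 11s^2 + 23s + 45 = 0.
Trying s = -9: the polynomial evaluates to 0, so (s + 9) is a factor.
Dividing out leaves s^2 + 2s + 5 = 0.
The quadratic formula then gives s = -1 ± 2j.

s = -1 + 2j, -1 - 2j, -9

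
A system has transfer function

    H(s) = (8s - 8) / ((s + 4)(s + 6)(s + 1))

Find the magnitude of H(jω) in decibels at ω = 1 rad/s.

Substitute s = j1: numerator = -8 + j8, denominator = 13 + j33.
|H(j1)| = |-8 + j8| / |13 + j33| = 11.314 / 35.468 ≈ 0.3190.
In decibels: 20·log₁₀(0.3190) ≈ -9.92 dB.

|H(j1)|_dB ≈ -9.92 dB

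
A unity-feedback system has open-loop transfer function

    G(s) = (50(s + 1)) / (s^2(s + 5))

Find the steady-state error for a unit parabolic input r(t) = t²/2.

e_ss = 0.1000

G(s) has 2 poles at the origin.
This is a Type 2 system. Ka = lim_{s→0} s^2·G(s) = 50/5 = 10.
e_ss = 1/Ka = 1/(10) = 1/10 ≈ 0.1000.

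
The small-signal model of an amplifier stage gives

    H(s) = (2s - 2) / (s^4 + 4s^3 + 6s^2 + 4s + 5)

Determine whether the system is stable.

The denominator s^4 + 4s^3 + 6s^2 + 4s + 5 factors as (s^2 + 1)(s^2 + 4s + 5), giving poles at s = ±j, -2 ± j.
Since the simple pole(s) at s = ±j lie on the jω-axis with none in the right half-plane, the system is marginally stable.

marginally stable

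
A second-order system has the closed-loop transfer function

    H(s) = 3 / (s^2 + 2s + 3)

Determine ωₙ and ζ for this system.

ωₙ ≈ 1.732 rad/s, ζ ≈ 0.5774

Compare the denominator to the standard form s^2 + 2ζωₙs + ωₙ².
ωₙ² = 3, so ωₙ = √3 ≈ 1.732 rad/s.
2ζωₙ = 2, so ζ = 2/(2·√3) ≈ 0.5774.
With ζ = 0.5774 the response is underdamped.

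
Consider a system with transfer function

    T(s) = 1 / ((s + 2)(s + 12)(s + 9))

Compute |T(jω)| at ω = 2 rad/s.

|T(j2)| ≈ 0.003152

Substitute s = j2: numerator = 1, denominator = 124 + j292.
|T(j2)| = |1| / |124 + j292| = 1 / 317.24 ≈ 0.003152.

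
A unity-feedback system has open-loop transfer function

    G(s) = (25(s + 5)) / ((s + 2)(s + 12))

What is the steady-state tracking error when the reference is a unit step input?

G(s) has no poles at the origin.
This is a Type 0 system. Kp = lim_{s→0} G(s) = 125/24.
e_ss = 1/(1 + Kp) = 1/(1 + 125/24) = 24/149 ≈ 0.1611.

e_ss = 0.1611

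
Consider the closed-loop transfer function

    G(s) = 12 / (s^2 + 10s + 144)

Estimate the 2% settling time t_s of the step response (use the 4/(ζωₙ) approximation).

Comparing s^2 + 10s + 144 to s^2 + 2ζωₙs + ωₙ²: ωₙ = 12 rad/s and ζ = 10/(2·12) ≈ 0.4167.
ζωₙ = 10/2 = 5, so t_s ≈ 4/(ζωₙ) = 4/5 = 0.8000 s.

t_s ≈ 0.8000 s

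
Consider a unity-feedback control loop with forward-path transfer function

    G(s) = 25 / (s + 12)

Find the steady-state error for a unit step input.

G(s) has no poles at the origin.
This is a Type 0 system. Kp = lim_{s→0} G(s) = 25/12.
e_ss = 1/(1 + Kp) = 1/(1 + 25/12) = 12/37 ≈ 0.3243.

e_ss = 0.3243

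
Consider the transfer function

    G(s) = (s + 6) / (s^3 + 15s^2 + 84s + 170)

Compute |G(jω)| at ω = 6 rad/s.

|G(j6)| ≈ 0.01810

Substitute s = j6: numerator = 6 + j6, denominator = -370 + j288.
|G(j6)| = |6 + j6| / |-370 + j288| = 8.4853 / 468.88 ≈ 0.01810.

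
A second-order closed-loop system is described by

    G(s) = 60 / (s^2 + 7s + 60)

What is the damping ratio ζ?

ζ ≈ 0.4518

Compare the denominator to the standard form s^2 + 2ζωₙs + ωₙ².
ωₙ² = 60, so ωₙ = √60 ≈ 7.746 rad/s.
2ζωₙ = 7, so ζ = 7/(2·√60) ≈ 0.4518.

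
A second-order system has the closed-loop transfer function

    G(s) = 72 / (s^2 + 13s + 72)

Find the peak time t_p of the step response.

Comparing s^2 + 13s + 72 to s^2 + 2ζωₙs + ωₙ²: ωₙ = √72 ≈ 8.485 rad/s and ζ = 13/(2·√72) ≈ 0.7660.
ζωₙ = 13/2 = 6.5, so ω_d = ωₙ√(1−ζ²) = √(ωₙ² − (ζωₙ)²) = √(72 − 6.5²) = √29.75 ≈ 5.454 rad/s.
t_p = π/ω_d = π/5.454 ≈ 0.5760 s.

t_p ≈ 0.5760 s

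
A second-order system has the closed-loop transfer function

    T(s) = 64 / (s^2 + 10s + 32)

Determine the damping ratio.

Compare the denominator to the standard form s^2 + 2ζωₙs + ωₙ².
ωₙ² = 32, so ωₙ = √32 ≈ 5.657 rad/s.
2ζωₙ = 10, so ζ = 10/(2·√32) ≈ 0.8839.
With ζ = 0.8839 the response is underdamped.

ζ ≈ 0.8839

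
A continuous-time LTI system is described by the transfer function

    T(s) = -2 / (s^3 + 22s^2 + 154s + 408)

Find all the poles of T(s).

s = -5 + 3j, -5 - 3j, -12

The poles are the roots of the denominator s^3 + 22s^2 + 154s + 408 = 0.
Trying s = -12: the polynomial evaluates to 0, so (s + 12) is a factor.
Dividing out leaves s^2 + 10s + 34 = 0.
The quadratic formula then gives s = -5 ± 3j.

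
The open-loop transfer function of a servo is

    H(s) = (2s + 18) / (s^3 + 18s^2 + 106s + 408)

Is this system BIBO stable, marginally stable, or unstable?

stable

The denominator s^3 + 18s^2 + 106s + 408 factors as (s^2 + 6s + 34)(s + 12), giving poles at s = -3 + 5j, -3 - 5j, -12.
Since all poles lie strictly in the left half-plane, the system is stable.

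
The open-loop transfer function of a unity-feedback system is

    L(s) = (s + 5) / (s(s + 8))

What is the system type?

The denominator has 1 factor of s at the origin (free integrator), so this is a Type 1 system.

Type 1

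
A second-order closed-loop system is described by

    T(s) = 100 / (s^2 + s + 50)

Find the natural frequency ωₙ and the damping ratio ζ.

Compare the denominator to the standard form s^2 + 2ζωₙs + ωₙ².
ωₙ² = 50, so ωₙ = √50 ≈ 7.071 rad/s.
2ζωₙ = 1, so ζ = 1/(2·√50) ≈ 0.07071.

ωₙ ≈ 7.071 rad/s, ζ ≈ 0.07071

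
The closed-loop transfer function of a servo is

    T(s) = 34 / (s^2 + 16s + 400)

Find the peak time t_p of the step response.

Comparing s^2 + 16s + 400 to s^2 + 2ζωₙs + ωₙ²: ωₙ = 20 rad/s and ζ = 16/(2·20) = 0.4.
ζωₙ = 16/2 = 8, so ω_d = ωₙ√(1−ζ²) = √(ωₙ² − (ζωₙ)²) = √(400 − 8²) = √336 ≈ 18.33 rad/s.
t_p = π/ω_d = π/18.33 ≈ 0.1714 s.

t_p ≈ 0.1714 s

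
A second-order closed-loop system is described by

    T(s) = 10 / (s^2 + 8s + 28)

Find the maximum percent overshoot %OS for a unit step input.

%OS ≈ 2.66%

Comparing s^2 + 8s + 28 to s^2 + 2ζωₙs + ωₙ²: ωₙ = √28 ≈ 5.292 rad/s and ζ = 8/(2·√28) ≈ 0.7559.
%OS = 100·exp(−πζ/√(1−ζ²)) = 100·exp(−π·0.7559/√(1−0.7559²)) ≈ 2.66%.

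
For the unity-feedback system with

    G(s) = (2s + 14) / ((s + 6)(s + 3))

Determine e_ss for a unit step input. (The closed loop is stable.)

G(s) has no poles at the origin.
This is a Type 0 system. Kp = lim_{s→0} G(s) = 14/18 = 7/9.
e_ss = 1/(1 + Kp) = 1/(1 + 7/9) = 9/16 ≈ 0.5625.

e_ss = 0.5625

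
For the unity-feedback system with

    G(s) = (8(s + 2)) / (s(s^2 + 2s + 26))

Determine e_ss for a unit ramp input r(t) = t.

e_ss = 1.625

G(s) has one pole at the origin.
This is a Type 1 system. Kv = lim_{s→0} s·G(s) = 16/26 = 8/13.
e_ss = 1/Kv = 1/(8/13) = 13/8 ≈ 1.625.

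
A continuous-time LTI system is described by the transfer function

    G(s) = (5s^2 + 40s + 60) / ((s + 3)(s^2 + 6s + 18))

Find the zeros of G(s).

s = -2, -6

Set the numerator to zero: 5s^2 + 40s + 60 = 0, i.e. 5·(s^2 + 8s + 12) = 0.
Factoring: (s + 2)(s + 6) = 0.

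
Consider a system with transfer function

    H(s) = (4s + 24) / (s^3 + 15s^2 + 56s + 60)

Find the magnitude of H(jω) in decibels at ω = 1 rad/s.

Substitute s = j1: numerator = 24 + j4, denominator = 45 + j55.
|H(j1)| = |24 + j4| / |45 + j55| = 24.331 / 71.063 ≈ 0.3424.
In decibels: 20·log₁₀(0.3424) ≈ -9.31 dB.

|H(j1)|_dB ≈ -9.31 dB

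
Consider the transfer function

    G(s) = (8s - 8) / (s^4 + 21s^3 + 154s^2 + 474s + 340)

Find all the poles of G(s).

The poles are the roots of the denominator s^4 + 21s^3 + 154s^2 + 474s + 340 = 0.
Trying s = -10: the polynomial evaluates to 0, so (s + 10) is a factor.
Dividing out leaves s^3 + 11s^2 + 44s + 34 = 0.
This factors further as (s + 1)(s^2 + 10s + 34) = 0.

s = -10, -1, -5 + 3j, -5 - 3j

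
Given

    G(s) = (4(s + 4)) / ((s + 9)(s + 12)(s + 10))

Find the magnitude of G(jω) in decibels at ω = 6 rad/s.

|G(j6)|_dB ≈ -35.4 dB

Substitute s = j6: numerator = 16 + j24, denominator = -36 + j1692.
|G(j6)| = |16 + j24| / |-36 + j1692| = 28.844 / 1692.4 ≈ 0.01704.
In decibels: 20·log₁₀(0.01704) ≈ -35.4 dB.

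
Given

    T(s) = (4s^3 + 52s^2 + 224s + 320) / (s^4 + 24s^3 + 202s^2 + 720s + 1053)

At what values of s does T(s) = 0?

s = -5, -4, -4

Set the numerator to zero: 4s^3 + 52s^2 + 224s + 320 = 0, i.e. 4·(s^3 + 13s^2 + 56s + 80) = 0.
Factoring: (s + 5)(s + 4)^2 = 0.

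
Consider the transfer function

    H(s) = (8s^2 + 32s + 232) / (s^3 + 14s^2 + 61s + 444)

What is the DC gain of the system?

H(0) = 58/111 ≈ 0.5225

Set s = 0: H(0) = (232) / (444) = 58/111.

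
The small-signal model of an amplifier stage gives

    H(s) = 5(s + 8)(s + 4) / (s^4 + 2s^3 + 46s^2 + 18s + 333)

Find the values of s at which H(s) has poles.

s = 3j, -3j, -1 + 6j, -1 - 6j

The poles are the roots of the denominator s^4 + 2s^3 + 46s^2 + 18s + 333 = 0.
No real roots exist; factor into two real quadratics: (s^2 + 9)(s^2 + 2s + 37) = 0.
Each quadratic gives a conjugate pair via the quadratic formula.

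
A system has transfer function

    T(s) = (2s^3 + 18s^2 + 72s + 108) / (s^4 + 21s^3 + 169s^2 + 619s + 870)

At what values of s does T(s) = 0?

Set the numerator to zero: 2s^3 + 18s^2 + 72s + 108 = 0, i.e. 2·(s^3 + 9s^2 + 36s + 54) = 0.
Factoring: (s^2 + 6s + 18)(s + 3) = 0.

s = -3 + 3j, -3 - 3j, -3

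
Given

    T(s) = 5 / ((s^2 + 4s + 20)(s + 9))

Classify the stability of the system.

stable

The poles can be read from the denominator factors: s = -2 ± 4j, -9.
Since all poles lie strictly in the left half-plane, the system is stable.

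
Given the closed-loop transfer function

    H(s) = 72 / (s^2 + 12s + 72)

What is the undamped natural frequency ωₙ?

ωₙ ≈ 8.485 rad/s

Compare the denominator to the standard form s^2 + 2ζωₙs + ωₙ².
ωₙ² = 72, so ωₙ = √72 ≈ 8.485 rad/s.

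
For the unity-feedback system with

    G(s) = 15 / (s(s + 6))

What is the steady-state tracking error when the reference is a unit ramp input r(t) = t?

e_ss = 0.4000

G(s) has one pole at the origin.
This is a Type 1 system. Kv = lim_{s→0} s·G(s) = 15/6 = 5/2.
e_ss = 1/Kv = 1/(5/2) = 2/5 ≈ 0.4000.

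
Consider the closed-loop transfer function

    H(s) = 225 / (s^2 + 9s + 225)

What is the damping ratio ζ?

Compare the denominator to the standard form s^2 + 2ζωₙs + ωₙ².
ωₙ² = 225, so ωₙ = 15 rad/s.
2ζωₙ = 9, so ζ = 9/(2·15) = 0.3.

ζ = 0.3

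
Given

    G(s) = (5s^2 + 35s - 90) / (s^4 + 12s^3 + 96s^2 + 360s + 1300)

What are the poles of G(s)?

The poles are the roots of the denominator s^4 + 12s^3 + 96s^2 + 360s + 1300 = 0.
No real roots exist; factor into two real quadratics: (s^2 + 2s + 26)(s^2 + 10s + 50) = 0.
Each quadratic gives a conjugate pair via the quadratic formula.

s = -1 ± 5j, -5 ± 5j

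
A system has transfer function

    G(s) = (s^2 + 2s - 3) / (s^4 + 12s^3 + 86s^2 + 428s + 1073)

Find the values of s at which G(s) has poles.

s = -1 + 6j, -1 - 6j, -5 + 2j, -5 - 2j

The poles are the roots of the denominator s^4 + 12s^3 + 86s^2 + 428s + 1073 = 0.
No real roots exist; factor into two real quadratics: (s^2 + 2s + 37)(s^2 + 10s + 29) = 0.
Each quadratic gives a conjugate pair via the quadratic formula.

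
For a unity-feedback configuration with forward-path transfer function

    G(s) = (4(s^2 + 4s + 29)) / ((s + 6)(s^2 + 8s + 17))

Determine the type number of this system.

Type 0

The denominator has no factor of s at the origin — no free integrator — so this is a Type 0 system.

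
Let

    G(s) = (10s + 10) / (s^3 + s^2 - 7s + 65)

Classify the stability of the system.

The denominator s^3 + s^2 - 7s + 65 factors as (s + 5)(s^2 - 4s + 13), giving poles at s = -5, 2 ± 3j.
Since the pole(s) at s = 2 ± 3j lie in the right half-plane, the system is unstable.

unstable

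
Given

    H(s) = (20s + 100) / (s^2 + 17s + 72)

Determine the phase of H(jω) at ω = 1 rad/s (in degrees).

∠H(j1) ≈ -2.155°

At s = j1: numerator = 100 + j20, denominator = 71 + j17.
∠H = ∠num − ∠den = 11.310° − (13.465°) = -2.155°.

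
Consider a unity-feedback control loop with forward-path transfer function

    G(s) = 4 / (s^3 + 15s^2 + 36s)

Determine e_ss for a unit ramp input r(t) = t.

G(s) has one pole at the origin.
This is a Type 1 system. Kv = lim_{s→0} s·G(s) = 4/36 = 1/9.
e_ss = 1/Kv = 1/(1/9) = 9.

e_ss = 9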